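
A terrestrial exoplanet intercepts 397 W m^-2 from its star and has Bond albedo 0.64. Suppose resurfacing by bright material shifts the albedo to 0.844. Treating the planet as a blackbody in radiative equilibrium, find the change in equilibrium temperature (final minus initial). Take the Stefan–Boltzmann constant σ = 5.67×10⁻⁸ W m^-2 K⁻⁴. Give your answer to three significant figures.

-29.9 K

Initial: T₁ = [S(1−0.64)/(4σ)]^(1/4) = 158.4 K.
With α = 0.844, T₂ = 128.5 K.
ΔT = T₂ − T₁ = -29.89 K.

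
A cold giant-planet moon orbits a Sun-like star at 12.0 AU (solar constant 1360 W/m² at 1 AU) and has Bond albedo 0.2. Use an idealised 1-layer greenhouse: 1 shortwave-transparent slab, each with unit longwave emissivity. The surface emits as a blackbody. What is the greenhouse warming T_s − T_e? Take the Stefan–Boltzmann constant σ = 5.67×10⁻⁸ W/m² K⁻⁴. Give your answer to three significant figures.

By the inverse-square law, S = 1360/12.0² = 9.444 W/m².
The effective emission temperature is T_e = [S(1−α)/(4σ)]^¼ = 75.97 K.
Surface: T_s = (2)^¼·T_e = 90.35 K.
So the greenhouse effect raises the surface by 90.35 − 75.97 = 14.37 K.

14.4 K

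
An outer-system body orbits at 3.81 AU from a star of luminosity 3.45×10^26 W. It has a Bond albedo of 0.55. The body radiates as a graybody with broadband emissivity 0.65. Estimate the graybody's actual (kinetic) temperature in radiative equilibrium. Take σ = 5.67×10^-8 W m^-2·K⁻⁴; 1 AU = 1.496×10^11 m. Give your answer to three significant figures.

d = 3.81 × 1.496×10^11 m = 5.700×10^11 m.
Flux at the orbit: S = L/(4πd²) = 3.45×10^26/(4π·(5.70×10^11)²) = 84.51 W m^-2.
The planet absorbs (1−α)S over its disc πR² and re-emits over 4πR², so the mean absorbed flux is (1−0.55)·84.51/4 = 9.507 W m^-2.
Equating to εσT⁴ with ε = 0.65: T = (9.507/0.65σ)^(1/4) = 126.7 K.

127 K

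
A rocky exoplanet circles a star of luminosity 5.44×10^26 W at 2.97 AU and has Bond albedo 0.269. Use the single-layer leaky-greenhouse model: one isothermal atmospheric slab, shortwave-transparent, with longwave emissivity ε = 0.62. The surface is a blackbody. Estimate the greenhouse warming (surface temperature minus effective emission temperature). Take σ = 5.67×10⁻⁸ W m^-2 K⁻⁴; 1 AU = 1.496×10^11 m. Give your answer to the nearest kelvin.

16 K

Orbital distance: d = 2.97 AU = 4.443×10^11 m.
Spreading L over a sphere of radius d: S = 5.44×10^26/(4π·4.44×10^11²) = 219.3 W m^-2.
The planet radiates to space at T_e = [S(1−α)/(4σ)]^(1/4) = 163.1 K.
For a single slab of emissivity ε, T_s⁴ = 2T_e⁴/(2−ε); thus T_s = 163.1·(1.449)^(1/4) = 178.9 K.
Greenhouse warming: T_s − T_e = 15.85 K.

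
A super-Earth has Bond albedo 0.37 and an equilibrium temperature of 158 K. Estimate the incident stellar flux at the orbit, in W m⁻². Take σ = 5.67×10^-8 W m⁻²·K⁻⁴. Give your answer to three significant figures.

Invert the energy balance for S: S = 4σT⁴/(1−α).
σT⁴ = 5.67×10⁻⁸·(158)⁴ = 35.34 W m⁻².
S = 4·35.34/0.63 = 224.4 W m⁻².

224 W m⁻²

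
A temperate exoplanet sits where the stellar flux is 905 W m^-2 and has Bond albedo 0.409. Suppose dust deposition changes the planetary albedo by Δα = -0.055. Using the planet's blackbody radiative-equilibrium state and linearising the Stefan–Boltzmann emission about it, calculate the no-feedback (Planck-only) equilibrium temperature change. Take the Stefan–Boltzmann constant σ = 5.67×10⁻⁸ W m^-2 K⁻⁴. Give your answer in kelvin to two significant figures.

The baseline emission temperature is T_e = 220.4 K.
The change in absorbed flux is Δ[S(1−α)/4] = −SΔα/4 = 12.44 W m^-2.
The Planck feedback parameter is 4σT_e³ = 2.427 W m^-2/K.
Hence the no-feedback warming is ΔF/(4σT_e³) = 5.13 K.

5.1 K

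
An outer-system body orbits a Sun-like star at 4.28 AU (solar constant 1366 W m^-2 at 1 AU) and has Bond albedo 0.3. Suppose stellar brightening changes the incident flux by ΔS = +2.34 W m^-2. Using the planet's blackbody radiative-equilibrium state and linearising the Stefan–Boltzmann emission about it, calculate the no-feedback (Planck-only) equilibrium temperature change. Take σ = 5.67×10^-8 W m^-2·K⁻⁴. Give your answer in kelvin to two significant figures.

By the inverse-square law, S = 1366/4.28² = 74.57 W m^-2.
Unperturbed T_e = [74.57·(1−0.3)/(4σ)]^¼ = 123.2 K.
ΔF = Δ[S(1−α)]/4 = (1−0.3)·+2.34/4 = 0.4095 W m^-2.
Planck response: λ_P = 4σT_e³ = 4·5.67×10⁻⁸·(123.2)³ = 0.4238 W m^-2/K.
ΔT₀ = ΔF/λ_P = 0.4095/0.4238 = 0.966 K.

0.97 K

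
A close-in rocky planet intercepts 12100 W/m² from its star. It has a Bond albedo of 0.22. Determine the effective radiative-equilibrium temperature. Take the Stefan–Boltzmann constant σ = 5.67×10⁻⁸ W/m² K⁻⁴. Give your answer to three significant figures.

452 kelvin

The planet absorbs (1−α)S over its disc πR² and re-emits over 4πR², so the mean absorbed flux is (1−0.22)·12100/4 = 2360 W/m².
Set σT⁴ = 2360 → T = (2360/σ)^(1/4) = 451.7 K.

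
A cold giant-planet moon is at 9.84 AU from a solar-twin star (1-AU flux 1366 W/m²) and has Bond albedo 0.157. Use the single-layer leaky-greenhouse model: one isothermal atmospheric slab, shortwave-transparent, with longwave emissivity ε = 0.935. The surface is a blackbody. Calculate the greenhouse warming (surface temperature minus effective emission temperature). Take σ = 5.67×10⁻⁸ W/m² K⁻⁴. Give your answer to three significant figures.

By the inverse-square law, S = 1366/9.84² = 14.11 W/m².
The planet radiates to space at T_e = [S(1−α)/(4σ)]^(1/4) = 85.10 K.
For a single slab of emissivity ε, T_s⁴ = 2T_e⁴/(2−ε); thus T_s = 85.10·(1.878)^(1/4) = 99.62 K.
Greenhouse warming: T_s − T_e = 14.52 K.

14.5 K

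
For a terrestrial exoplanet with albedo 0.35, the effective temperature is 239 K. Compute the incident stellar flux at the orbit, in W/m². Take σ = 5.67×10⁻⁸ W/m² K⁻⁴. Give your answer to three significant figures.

1140 W/m²

Invert the energy balance for S: S = 4σT⁴/(1−α).
The emitted flux is σT⁴ = 185.0 W/m².
S = 4·185.0/0.65 = 1138 W/m².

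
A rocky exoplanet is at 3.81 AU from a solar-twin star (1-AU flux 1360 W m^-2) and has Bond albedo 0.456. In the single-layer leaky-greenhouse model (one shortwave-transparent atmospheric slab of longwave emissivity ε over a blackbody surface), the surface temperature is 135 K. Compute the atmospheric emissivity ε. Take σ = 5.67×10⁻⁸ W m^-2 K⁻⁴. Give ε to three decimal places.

0.647

Irradiance scales as 1/d², so S = 1360 W m^-2 × (1/3.81)² = 93.69 W m^-2.
TOA balance gives T_e = 122.4 K.
Since (2−ε)/2 = (T_e/T_s)⁴ = 0.6766, ε = 0.6469.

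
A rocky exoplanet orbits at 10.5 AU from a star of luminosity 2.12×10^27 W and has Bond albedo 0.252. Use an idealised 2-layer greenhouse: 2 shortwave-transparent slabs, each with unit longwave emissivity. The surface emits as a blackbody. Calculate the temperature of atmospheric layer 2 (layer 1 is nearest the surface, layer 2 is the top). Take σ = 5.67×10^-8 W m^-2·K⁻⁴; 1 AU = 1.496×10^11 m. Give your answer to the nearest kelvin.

Orbital distance: d = 10.5 AU = 1.571×10^12 m.
S = L/(4πd²) = 68.37 W m^-2.
The effective emission temperature is T_e = [S(1−α)/(4σ)]^¼ = 122.5 K.
Each opaque layer satisfies 2T_j⁴ = T_{j−1}⁴ + T_{j+1}⁴, giving T_k⁴ = (N+1−k)T_e⁴.
T_2 = (1)^(1/4)·122.5 = 122.5 K.

123 K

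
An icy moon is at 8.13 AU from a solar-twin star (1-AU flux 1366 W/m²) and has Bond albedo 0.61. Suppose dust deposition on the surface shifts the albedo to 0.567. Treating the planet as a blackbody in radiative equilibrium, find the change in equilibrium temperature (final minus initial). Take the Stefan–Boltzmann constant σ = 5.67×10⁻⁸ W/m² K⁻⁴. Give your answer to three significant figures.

2.05 kelvin

Irradiance scales as 1/d², so S = 1366 W/m² × (1/8.13)² = 20.67 W/m².
Initial: T₁ = [S(1−0.61)/(4σ)]^(1/4) = 77.21 K.
After:  T₂ = [20.67·0.433/(4σ)]^(1/4) = 79.26 K.
Change: 79.26 − 77.21 = 2.045 K.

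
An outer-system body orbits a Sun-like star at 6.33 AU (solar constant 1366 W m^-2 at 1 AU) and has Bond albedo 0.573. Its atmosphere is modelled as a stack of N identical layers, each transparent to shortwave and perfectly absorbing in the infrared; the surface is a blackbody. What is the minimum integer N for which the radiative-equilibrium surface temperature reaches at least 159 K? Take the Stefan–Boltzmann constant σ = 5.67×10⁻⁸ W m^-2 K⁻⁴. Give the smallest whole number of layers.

9

By the inverse-square law, S = 1366/6.33² = 34.09 W m^-2.
Top-of-atmosphere balance: σT_e⁴ = S(1−α)/4 = 3.639 W m^-2 → T_e = 89.51 K.
Need (N+1)T_e⁴ ≥ T_s⁴, i.e. N+1 ≥ (159/89.51)⁴ = 9.958.
Rounding up, N = 9.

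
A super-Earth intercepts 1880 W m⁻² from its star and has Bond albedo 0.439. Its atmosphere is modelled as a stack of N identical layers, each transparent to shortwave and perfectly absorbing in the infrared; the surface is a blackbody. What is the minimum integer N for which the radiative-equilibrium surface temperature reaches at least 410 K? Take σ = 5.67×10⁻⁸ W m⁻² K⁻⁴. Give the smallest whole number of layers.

6

The effective emission temperature is T_e = [S(1−α)/(4σ)]^¼ = 261.1 K.
Need (N+1)T_e⁴ ≥ T_s⁴, i.e. N+1 ≥ (410/261.1)⁴ = 6.077.
So N ≥ 5.077; the smallest integer is N = 6.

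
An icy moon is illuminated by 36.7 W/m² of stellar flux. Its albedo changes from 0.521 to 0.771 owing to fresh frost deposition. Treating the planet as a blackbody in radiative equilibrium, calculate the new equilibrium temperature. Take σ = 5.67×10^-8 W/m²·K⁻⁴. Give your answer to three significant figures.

With the new albedo, S(1−α₂)/4 = 2.101 W/m², so T₂ = 78.02 K.

78.0 K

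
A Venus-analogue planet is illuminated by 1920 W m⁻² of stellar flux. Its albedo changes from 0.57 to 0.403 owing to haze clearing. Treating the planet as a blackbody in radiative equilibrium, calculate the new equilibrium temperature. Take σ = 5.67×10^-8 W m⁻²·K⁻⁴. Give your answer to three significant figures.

267 K

T₂ = [S(1−α₂)/(4σ)]^(1/4) = [1920·0.597/(4σ)]^(1/4) = 266.6 K.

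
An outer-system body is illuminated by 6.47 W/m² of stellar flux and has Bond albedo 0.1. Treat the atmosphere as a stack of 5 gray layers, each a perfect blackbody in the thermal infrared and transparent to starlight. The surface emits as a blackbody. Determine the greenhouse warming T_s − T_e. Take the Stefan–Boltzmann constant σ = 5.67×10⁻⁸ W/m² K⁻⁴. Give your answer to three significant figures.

40.2 K

Top-of-atmosphere balance: σT_e⁴ = S(1−α)/4 = 1.456 W/m² → T_e = 71.18 K.
Surface: T_s = (6)^¼·T_e = 111.4 K.
Warming: T_s − T_e = 40.22 K.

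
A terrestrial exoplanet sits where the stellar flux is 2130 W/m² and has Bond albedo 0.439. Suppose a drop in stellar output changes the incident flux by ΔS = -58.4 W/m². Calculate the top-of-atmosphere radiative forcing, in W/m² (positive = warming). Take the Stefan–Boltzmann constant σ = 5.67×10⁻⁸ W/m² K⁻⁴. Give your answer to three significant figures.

-8.19 W/m²

Only a fraction (1−α) is absorbed and it's spread over 4πR², so ΔF = (1−α)ΔS/4 = -8.191 W/m².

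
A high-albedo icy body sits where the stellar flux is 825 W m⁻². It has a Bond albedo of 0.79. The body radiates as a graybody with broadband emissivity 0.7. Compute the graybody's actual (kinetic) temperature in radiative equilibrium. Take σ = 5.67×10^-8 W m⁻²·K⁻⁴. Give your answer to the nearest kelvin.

182 K

The planet absorbs (1−α)S over its disc πR² and re-emits over 4πR², so the mean absorbed flux is (1−0.79)·825.0/4 = 43.31 W m⁻².
Radiative balance εσT⁴ = 43.31 gives T = [43.31/(0.7·σ)]^(1/4) = 181.8 K.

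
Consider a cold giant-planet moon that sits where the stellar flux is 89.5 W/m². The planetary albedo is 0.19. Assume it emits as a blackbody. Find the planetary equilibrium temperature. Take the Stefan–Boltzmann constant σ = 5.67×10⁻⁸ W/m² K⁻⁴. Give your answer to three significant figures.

The planet absorbs (1−α)S over its disc πR² and re-emits over 4πR², so the mean absorbed flux is (1−0.19)·89.50/4 = 18.12 W/m².
Set σT⁴ = 18.12 → T = (18.12/σ)^(1/4) = 133.7 K.

134 kelvin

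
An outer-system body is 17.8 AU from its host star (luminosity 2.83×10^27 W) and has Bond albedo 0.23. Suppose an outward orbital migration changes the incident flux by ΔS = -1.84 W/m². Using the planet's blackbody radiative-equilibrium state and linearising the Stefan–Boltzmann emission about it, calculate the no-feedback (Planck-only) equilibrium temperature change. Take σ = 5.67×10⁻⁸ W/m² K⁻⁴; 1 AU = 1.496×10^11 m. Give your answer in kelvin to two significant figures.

-1.5 K

d = 17.8 × 1.496×10^11 m = 2.663×10^12 m.
S = L/(4πd²) = 31.76 W/m².
Reference equilibrium: T_e = [S(1−α)/(4σ)]^(1/4) = 101.9 K.
Only a fraction (1−α) is absorbed and it's spread over 4πR², so ΔF = (1−α)ΔS/4 = -0.3542 W/m².
Planck response: λ_P = 4σT_e³ = 4·5.67×10⁻⁸·(101.9)³ = 0.2400 W/m²/K.
ΔT₀ = ΔF/λ_P = -0.3542/0.2400 = -1.48 K.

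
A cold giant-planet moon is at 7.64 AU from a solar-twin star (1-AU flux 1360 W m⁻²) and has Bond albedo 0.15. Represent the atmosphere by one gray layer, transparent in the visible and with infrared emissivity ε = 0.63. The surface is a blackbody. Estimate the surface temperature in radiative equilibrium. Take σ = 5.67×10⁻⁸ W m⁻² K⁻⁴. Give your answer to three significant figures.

106 kelvin

Flux at the orbit: S = 1360/(7.64)² = 23.30 W m⁻².
The planet radiates to space at T_e = [S(1−α)/(4σ)]^(1/4) = 96.67 K.
For a single slab of emissivity ε, T_s⁴ = 2T_e⁴/(2−ε); thus T_s = 96.67·(1.46)^(1/4) = 106.3 K.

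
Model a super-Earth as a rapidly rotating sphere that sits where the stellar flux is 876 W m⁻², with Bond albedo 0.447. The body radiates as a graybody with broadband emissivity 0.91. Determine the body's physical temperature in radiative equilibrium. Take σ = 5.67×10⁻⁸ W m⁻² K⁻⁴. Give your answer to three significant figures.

220 K

Absorbed flux (global mean): S(1−α)/4 = 876.0·0.553/4 = 121.1 W m⁻².
Radiative balance εσT⁴ = 121.1 gives T = [121.1/(0.91·σ)]^(1/4) = 220.1 K.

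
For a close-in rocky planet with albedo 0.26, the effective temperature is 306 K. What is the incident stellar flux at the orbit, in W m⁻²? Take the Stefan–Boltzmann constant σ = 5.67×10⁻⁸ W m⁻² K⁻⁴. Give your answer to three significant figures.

From S(1−α)/4 = σT⁴: S = 4σT⁴/(1−α).
The emitted flux is σT⁴ = 497.1 W m⁻².
So S = 4×497.1/(1−0.26) = 2687 W m⁻².

2690 W m⁻²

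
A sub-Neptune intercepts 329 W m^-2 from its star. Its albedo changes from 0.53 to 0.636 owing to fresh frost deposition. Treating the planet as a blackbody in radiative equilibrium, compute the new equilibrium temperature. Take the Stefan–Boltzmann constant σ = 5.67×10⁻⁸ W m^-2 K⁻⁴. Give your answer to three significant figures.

New equilibrium: T₂ = [(1−0.636)·329.0/(4σ)]^(1/4) = 151.6 K.

152 kelvin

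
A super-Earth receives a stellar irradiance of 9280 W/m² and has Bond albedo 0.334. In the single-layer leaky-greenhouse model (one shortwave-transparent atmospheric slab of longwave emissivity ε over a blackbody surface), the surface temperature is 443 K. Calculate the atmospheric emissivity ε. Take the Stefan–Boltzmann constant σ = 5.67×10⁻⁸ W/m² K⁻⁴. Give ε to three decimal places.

0.585

Effective temperature: T_e = [S(1−α)/(4σ)]^(1/4) = 406.3 K.
Since (2−ε)/2 = (T_e/T_s)⁴ = 0.7076, ε = 0.5849.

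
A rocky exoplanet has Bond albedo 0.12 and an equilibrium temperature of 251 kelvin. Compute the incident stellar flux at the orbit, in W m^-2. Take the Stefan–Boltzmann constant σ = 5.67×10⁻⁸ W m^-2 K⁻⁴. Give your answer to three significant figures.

1020 W m^-2

Invert the energy balance for S: S = 4σT⁴/(1−α).
σT⁴ = 5.67×10⁻⁸·(251)⁴ = 225.0 W m^-2.
S = 4·225.0/0.88 = 1023 W m^-2.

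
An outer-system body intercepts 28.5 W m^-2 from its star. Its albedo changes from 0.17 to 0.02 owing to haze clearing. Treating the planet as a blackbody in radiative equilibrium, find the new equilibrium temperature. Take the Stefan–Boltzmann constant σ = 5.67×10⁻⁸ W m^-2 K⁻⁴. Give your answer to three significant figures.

105 kelvin

New equilibrium: T₂ = [(1−0.02)·28.50/(4σ)]^(1/4) = 105.3 K.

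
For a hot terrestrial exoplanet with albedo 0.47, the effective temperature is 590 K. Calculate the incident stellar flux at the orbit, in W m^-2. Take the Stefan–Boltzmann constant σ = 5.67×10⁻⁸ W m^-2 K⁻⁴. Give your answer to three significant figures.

51900 W m^-2

From S(1−α)/4 = σT⁴: S = 4σT⁴/(1−α).
σT⁴ = 5.67×10⁻⁸·(590)⁴ = 6871 W m^-2.
So S = 4×6871/(1−0.47) = 51850 W m^-2.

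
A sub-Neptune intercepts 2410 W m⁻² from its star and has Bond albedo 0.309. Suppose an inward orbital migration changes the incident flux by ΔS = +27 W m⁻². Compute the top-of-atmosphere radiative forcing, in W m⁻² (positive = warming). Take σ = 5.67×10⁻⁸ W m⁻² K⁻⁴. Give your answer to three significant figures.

Only a fraction (1−α) is absorbed and it's spread over 4πR², so ΔF = (1−α)ΔS/4 = 4.664 W m⁻².

4.66 W m⁻²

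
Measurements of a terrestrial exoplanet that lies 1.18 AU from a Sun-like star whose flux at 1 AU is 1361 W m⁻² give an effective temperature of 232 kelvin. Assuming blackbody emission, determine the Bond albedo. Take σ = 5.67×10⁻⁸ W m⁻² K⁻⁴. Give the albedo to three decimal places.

0.328

Irradiance scales as 1/d², so S = 1361 W m⁻² × (1/1.18)² = 977.4 W m⁻².
Energy balance: S(1−α)/4 = σT⁴, so 1−α = 4σT⁴/S.
σT⁴ = 164.3 W m⁻², so 4σT⁴ = 657.0 W m⁻².
1−α = 657.0/977.4 = 0.6722, so α = 0.3278.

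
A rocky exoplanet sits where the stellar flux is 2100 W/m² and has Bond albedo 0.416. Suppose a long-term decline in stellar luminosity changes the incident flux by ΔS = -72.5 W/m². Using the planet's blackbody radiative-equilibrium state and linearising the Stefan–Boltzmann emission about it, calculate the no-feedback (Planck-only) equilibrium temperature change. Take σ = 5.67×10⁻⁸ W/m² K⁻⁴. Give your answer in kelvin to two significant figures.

Reference equilibrium: T_e = [S(1−α)/(4σ)]^(1/4) = 271.2 K.
ΔF = Δ[S(1−α)]/4 = (1−0.416)·-72.5/4 = -10.59 W/m².
The Planck feedback parameter is 4σT_e³ = 4.523 W/m²/K.
ΔT₀ = ΔF/λ_P = -10.59/4.523 = -2.34 K.

-2.3 K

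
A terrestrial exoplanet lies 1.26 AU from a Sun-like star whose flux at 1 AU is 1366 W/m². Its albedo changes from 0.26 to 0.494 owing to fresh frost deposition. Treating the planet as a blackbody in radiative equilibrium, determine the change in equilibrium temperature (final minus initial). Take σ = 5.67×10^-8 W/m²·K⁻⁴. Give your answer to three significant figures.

By the inverse-square law, S = 1366/1.26² = 860.4 W/m².
Initial: T₁ = [S(1−0.26)/(4σ)]^(1/4) = 230.2 K.
With α = 0.494, T₂ = 209.3 K.
Change: 209.3 − 230.2 = -20.87 K.

-20.9 K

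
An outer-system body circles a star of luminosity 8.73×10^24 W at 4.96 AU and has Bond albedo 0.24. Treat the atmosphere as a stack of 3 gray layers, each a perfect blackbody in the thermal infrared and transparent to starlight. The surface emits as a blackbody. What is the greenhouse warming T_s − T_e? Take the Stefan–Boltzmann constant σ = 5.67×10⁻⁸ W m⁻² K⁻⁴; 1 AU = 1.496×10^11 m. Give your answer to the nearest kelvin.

19 K

d = 4.96 × 1.496×10^11 m = 7.420×10^11 m.
S = L/(4πd²) = 1.262 W m⁻².
OLR = S(1−α)/4 = 0.2397 W m⁻²; the top layer radiates at T_e = 45.35 K.
T_s = (N+1)^(1/4)·T_e = 64.13 K.
Warming: T_s − T_e = 18.78 K.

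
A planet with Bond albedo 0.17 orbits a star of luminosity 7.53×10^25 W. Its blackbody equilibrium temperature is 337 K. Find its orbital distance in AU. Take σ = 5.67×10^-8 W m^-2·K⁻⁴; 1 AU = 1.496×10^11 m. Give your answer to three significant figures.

Required flux: S = 4σT⁴/(1−α) = 3524 W m^-2.
S = L/(4πd²) → d = √(L/4πS) = √(7.53×10^25/(4π·3524)) = 4.123×10^10 m = 0.2756 AU.

0.276 AU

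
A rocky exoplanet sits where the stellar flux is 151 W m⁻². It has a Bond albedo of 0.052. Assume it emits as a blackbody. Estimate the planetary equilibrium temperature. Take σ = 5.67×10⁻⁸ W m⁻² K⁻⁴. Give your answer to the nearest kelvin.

159 kelvin

Averaging over the sphere, the absorbed flux is S(1−α)/4 = 35.79 W m⁻².
Balancing against σT⁴: T = (35.79/5.67×10⁻⁸)^(1/4) = 158.5 K.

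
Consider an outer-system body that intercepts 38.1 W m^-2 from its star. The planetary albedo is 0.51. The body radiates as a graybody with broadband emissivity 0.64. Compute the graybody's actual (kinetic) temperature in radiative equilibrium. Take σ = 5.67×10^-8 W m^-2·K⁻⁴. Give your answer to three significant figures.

Averaging over the sphere, the absorbed flux is S(1−α)/4 = 4.667 W m^-2.
Equating to εσT⁴ with ε = 0.64: T = (4.667/0.64σ)^(1/4) = 106.5 K.

106 kelvin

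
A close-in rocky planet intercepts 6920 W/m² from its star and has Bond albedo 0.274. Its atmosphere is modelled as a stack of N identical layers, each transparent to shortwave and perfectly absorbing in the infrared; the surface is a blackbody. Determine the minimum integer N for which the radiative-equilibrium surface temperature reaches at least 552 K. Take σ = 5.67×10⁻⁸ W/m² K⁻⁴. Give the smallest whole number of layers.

4

The effective emission temperature is T_e = [S(1−α)/(4σ)]^¼ = 385.8 K.
Since T_s⁴ = (N+1)T_e⁴, we need N ≥ (T_s/T_e)⁴ − 1 = 3.191.
Rounding up, N = 4.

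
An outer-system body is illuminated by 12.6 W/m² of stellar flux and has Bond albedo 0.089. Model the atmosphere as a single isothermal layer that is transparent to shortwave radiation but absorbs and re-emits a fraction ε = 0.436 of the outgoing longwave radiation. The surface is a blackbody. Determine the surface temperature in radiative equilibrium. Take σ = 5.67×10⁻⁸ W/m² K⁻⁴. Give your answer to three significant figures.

Effective emission temperature (TOA balance): σT_e⁴ = S(1−α)/4 = 2.870 W/m² → T_e = 84.35 K.
For a single slab of emissivity ε, T_s⁴ = 2T_e⁴/(2−ε); thus T_s = 84.35·(1.279)^(1/4) = 89.69 K.

89.7 kelvin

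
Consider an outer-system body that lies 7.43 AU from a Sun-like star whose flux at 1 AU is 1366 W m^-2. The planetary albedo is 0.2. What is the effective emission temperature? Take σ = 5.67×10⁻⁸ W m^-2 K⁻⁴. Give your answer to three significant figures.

96.7 K

Irradiance scales as 1/d², so S = 1366 W m^-2 × (1/7.43)² = 24.74 W m^-2.
Averaging over the sphere, the absorbed flux is S(1−α)/4 = 4.949 W m^-2.
Set σT⁴ = 4.949 → T = (4.949/σ)^(1/4) = 96.66 K.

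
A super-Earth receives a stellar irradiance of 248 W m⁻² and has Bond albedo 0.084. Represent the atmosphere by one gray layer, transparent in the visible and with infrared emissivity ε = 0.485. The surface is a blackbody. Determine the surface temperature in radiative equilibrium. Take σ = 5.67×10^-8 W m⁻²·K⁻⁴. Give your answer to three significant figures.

The planet radiates to space at T_e = [S(1−α)/(4σ)]^(1/4) = 177.9 K.
For a single slab of emissivity ε, T_s⁴ = 2T_e⁴/(2−ε); thus T_s = 177.9·(1.32)^(1/4) = 190.7 K.

191 K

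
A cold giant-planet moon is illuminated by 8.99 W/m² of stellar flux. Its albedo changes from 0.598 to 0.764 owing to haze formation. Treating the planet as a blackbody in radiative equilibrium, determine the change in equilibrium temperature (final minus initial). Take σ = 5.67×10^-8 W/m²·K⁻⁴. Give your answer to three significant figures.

Before: T₁ = [8.990·0.402/(4σ)]^(1/4) = 63.18 K.
After:  T₂ = [8.990·0.236/(4σ)]^(1/4) = 55.30 K.
Change: 55.30 − 63.18 = -7.877 K.

-7.88 kelvin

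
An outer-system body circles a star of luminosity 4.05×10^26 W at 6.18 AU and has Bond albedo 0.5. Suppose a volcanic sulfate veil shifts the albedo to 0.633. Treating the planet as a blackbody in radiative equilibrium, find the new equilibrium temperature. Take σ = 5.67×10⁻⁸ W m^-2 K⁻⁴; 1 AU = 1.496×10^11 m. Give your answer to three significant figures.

88.4 kelvin

d = 6.18 × 1.496×10^11 m = 9.245×10^11 m.
Spreading L over a sphere of radius d: S = 4.05×10^26/(4π·9.25×10^11²) = 37.71 W m^-2.
New equilibrium: T₂ = [(1−0.633)·37.71/(4σ)]^(1/4) = 88.38 K.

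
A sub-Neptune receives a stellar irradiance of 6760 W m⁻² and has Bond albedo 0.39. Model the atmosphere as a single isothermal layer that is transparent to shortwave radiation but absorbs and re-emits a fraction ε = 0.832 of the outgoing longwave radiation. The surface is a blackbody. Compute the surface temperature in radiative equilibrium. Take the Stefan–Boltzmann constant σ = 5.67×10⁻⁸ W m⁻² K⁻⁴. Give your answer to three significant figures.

The planet radiates to space at T_e = [S(1−α)/(4σ)]^(1/4) = 367.2 K.
The surface balance (absorbed SW + ε·downward IR = σT_s⁴) with T_a⁴ = T_s⁴/2 reduces to T_s = T_e·[2/(2−ε)]^¼ = 420.1 K.

420 K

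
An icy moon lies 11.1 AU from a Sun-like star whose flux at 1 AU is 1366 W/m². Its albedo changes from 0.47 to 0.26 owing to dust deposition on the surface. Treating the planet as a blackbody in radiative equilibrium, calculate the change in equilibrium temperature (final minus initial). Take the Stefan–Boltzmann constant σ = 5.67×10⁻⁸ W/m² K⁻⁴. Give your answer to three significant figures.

6.21 K

Irradiance scales as 1/d², so S = 1366 W/m² × (1/11.1)² = 11.09 W/m².
Initial: T₁ = [S(1−0.47)/(4σ)]^(1/4) = 71.34 K.
With α = 0.26, T₂ = 77.55 K.
ΔT = T₂ − T₁ = 6.209 K.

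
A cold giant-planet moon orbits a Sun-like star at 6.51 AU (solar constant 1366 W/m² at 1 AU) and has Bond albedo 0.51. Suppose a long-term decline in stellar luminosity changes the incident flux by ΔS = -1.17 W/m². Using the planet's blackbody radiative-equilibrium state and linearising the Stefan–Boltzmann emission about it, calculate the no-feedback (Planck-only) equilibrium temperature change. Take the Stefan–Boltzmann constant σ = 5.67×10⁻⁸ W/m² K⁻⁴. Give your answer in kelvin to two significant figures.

-0.83 K

Irradiance scales as 1/d², so S = 1366 W/m² × (1/6.51)² = 32.23 W/m².
Reference equilibrium: T_e = [S(1−α)/(4σ)]^(1/4) = 91.35 K.
ΔF = Δ[S(1−α)]/4 = (1−0.51)·-1.17/4 = -0.1433 W/m².
Linearising σT⁴ gives d(σT⁴)/dT = 4σT_e³ = 0.1729 W/m² per K.
So ΔT₀ = -0.1433/0.1729 = -0.829 K.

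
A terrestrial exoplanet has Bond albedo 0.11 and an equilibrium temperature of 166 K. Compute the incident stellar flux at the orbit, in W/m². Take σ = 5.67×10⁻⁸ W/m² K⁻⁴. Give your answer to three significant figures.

From S(1−α)/4 = σT⁴: S = 4σT⁴/(1−α).
σT⁴ = 5.67×10⁻⁸·(166)⁴ = 43.05 W/m².
So S = 4×43.05/(1−0.11) = 193.5 W/m².

194 W/m²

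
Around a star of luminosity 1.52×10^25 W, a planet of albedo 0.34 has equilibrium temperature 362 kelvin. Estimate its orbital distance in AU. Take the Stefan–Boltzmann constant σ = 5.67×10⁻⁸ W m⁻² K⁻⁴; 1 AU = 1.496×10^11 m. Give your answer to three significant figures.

0.0957 AU

Energy balance gives S = 4σT⁴/(1−α) = 5901 W m⁻².
S = L/(4πd²) → d = √(L/4πS) = √(1.52×10^25/(4π·5901)) = 1.432×10^10 m = 0.09570 AU.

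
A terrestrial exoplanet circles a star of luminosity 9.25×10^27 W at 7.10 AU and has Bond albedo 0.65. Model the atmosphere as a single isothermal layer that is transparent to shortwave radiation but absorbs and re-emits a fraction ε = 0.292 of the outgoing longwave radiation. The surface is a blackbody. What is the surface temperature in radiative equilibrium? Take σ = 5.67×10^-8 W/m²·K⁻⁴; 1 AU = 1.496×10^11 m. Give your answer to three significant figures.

Orbital distance: d = 7.10 AU = 1.062×10^12 m.
Flux at the orbit: S = L/(4πd²) = 9.25×10^27/(4π·(1.06×10^12)²) = 652.5 W/m².
Effective emission temperature (TOA balance): σT_e⁴ = S(1−α)/4 = 57.09 W/m² → T_e = 178.1 K.
The surface balance (absorbed SW + ε·downward IR = σT_s⁴) with T_a⁴ = T_s⁴/2 reduces to T_s = T_e·[2/(2−ε)]^¼ = 185.3 K.

185 kelvin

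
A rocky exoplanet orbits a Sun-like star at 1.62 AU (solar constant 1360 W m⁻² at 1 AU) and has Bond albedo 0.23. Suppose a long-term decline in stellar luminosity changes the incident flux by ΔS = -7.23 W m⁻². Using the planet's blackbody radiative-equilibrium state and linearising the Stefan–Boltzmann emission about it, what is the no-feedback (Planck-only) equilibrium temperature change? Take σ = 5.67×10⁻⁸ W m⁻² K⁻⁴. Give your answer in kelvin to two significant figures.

Flux at the orbit: S = 1360/(1.62)² = 518.2 W m⁻².
Unperturbed T_e = [518.2·(1−0.23)/(4σ)]^¼ = 204.8 K.
TOA radiative forcing: ΔF = (1−α)ΔS/4 = 0.77·(-7.23)/4 = -1.392 W m⁻².
The Planck feedback parameter is 4σT_e³ = 1.948 W m⁻²/K.
So ΔT₀ = -1.392/1.948 = -0.714 K.

-0.71 K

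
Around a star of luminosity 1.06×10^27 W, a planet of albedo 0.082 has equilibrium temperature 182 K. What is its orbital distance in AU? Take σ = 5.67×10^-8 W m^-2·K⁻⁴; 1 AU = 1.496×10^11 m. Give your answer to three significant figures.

3.73 AU

Required flux: S = 4σT⁴/(1−α) = 271.1 W m^-2.
S = L/(4πd²) → d = √(L/4πS) = √(1.06×10^27/(4π·271.1)) = 5.578×10^11 m = 3.729 AU.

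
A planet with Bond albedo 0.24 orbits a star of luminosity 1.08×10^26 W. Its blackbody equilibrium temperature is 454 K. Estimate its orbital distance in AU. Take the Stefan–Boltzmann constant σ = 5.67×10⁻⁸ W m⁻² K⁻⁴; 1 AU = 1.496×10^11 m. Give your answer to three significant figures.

Energy balance gives S = 4σT⁴/(1−α) = 12680 W m⁻².
Then d = [L/(4πS)]^(1/2) = 2.604×10^10 m, i.e. 0.1740 AU.

0.174 AU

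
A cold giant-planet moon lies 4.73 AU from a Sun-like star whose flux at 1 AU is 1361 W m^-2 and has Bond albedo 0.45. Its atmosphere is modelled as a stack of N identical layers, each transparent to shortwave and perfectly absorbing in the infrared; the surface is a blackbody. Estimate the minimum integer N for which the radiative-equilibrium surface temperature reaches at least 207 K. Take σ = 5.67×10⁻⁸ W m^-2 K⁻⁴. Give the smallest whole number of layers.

12

Flux at the orbit: S = 1361/(4.73)² = 60.83 W m^-2.
Top-of-atmosphere balance: σT_e⁴ = S(1−α)/4 = 8.364 W m^-2 → T_e = 110.2 K.
Since T_s⁴ = (N+1)T_e⁴, we need N ≥ (T_s/T_e)⁴ − 1 = 11.446.
Rounding up, N = 12.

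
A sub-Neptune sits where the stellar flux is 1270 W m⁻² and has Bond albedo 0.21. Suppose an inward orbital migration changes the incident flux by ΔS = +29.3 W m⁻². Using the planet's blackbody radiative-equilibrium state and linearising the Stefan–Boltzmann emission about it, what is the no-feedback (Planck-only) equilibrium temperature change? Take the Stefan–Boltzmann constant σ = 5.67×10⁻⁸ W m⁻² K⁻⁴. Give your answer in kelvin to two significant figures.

1.5 K

Reference equilibrium: T_e = [S(1−α)/(4σ)]^(1/4) = 257.9 K.
ΔF = Δ[S(1−α)]/4 = (1−0.21)·+29.3/4 = 5.787 W m⁻².
Linearising σT⁴ gives d(σT⁴)/dT = 4σT_e³ = 3.890 W m⁻² per K.
Hence the no-feedback warming is ΔF/(4σT_e³) = 1.49 K.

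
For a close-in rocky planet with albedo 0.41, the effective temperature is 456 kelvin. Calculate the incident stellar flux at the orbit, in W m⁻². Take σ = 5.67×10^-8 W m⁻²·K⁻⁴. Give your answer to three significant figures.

16600 W m⁻²

Invert the energy balance for S: S = 4σT⁴/(1−α).
σT⁴ = 5.67×10⁻⁸·(456)⁴ = 2452 W m⁻².
S = 4·2452/0.59 = 16620 W m⁻².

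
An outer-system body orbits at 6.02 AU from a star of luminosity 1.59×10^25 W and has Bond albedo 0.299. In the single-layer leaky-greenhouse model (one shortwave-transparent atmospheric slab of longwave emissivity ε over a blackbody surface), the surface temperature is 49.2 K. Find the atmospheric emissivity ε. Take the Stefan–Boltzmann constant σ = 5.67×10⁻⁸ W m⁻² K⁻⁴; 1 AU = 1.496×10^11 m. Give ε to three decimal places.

Orbital distance: d = 6.02 AU = 9.006×10^11 m.
S = L/(4πd²) = 1.560 W m⁻².
TOA balance gives T_e = 46.86 K.
Since (2−ε)/2 = (T_e/T_s)⁴ = 0.8229, ε = 0.3542.

0.354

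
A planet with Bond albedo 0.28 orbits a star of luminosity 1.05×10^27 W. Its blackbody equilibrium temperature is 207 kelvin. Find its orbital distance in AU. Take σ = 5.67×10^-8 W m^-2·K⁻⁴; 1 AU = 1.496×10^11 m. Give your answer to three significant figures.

Energy balance gives S = 4σT⁴/(1−α) = 578.4 W m^-2.
From L = 4πd²S, d = √(1.05×10^27/(4π·578.4)) = 3.801×10^11 m = 2.541 AU.

2.54 AU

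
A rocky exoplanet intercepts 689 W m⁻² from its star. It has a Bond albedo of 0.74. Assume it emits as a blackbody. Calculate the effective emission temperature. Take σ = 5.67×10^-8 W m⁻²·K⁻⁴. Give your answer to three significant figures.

168 K

Averaging over the sphere, the absorbed flux is S(1−α)/4 = 44.79 W m⁻².
Set σT⁴ = 44.79 → T = (44.79/σ)^(1/4) = 167.6 K.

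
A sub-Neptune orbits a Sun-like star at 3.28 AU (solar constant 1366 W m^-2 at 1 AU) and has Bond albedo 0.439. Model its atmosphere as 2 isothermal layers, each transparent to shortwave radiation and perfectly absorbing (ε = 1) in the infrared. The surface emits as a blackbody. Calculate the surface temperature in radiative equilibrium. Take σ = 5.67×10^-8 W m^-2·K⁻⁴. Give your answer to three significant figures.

By the inverse-square law, S = 1366/3.28² = 127.0 W m^-2.
The effective emission temperature is T_e = [S(1−α)/(4σ)]^¼ = 133.1 K.
Layer-by-layer balance gives σT_s⁴ = (N+1)σT_e⁴, so T_s = 3^¼·133.1 = 175.2 K.

175 K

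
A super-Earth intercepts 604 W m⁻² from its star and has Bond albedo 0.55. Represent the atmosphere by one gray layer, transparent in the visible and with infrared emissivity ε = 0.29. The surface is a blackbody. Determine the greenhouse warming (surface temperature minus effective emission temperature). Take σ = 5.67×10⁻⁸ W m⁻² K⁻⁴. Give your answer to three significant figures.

7.43 K

Effective emission temperature (TOA balance): σT_e⁴ = S(1−α)/4 = 67.95 W m⁻² → T_e = 186.1 K.
Surface balance with a leaky layer gives σT_s⁴ = σT_e⁴·2/(2−ε), so T_s = T_e·[2/(2−0.29)]^(1/4) = 193.5 K.
Greenhouse warming: T_s − T_e = 7.431 K.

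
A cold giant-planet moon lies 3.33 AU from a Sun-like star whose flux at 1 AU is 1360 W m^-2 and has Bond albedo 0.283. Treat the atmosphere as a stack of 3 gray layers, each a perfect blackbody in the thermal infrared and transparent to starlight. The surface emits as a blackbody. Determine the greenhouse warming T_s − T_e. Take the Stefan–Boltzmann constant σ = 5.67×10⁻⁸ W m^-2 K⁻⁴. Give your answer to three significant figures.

58.1 K

By the inverse-square law, S = 1360/3.33² = 122.6 W m^-2.
The effective emission temperature is T_e = [S(1−α)/(4σ)]^¼ = 140.3 K.
Surface: T_s = (4)^¼·T_e = 198.4 K.
Warming: T_s − T_e = 58.12 K.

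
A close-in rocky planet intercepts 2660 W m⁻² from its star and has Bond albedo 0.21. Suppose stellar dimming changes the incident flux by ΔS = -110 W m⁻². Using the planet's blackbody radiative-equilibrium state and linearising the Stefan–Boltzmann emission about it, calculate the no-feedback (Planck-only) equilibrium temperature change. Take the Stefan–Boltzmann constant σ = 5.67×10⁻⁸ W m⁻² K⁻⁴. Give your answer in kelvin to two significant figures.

Unperturbed T_e = [2660·(1−0.21)/(4σ)]^¼ = 310.3 K.
Only a fraction (1−α) is absorbed and it's spread over 4πR², so ΔF = (1−α)ΔS/4 = -21.73 W m⁻².
Planck response: λ_P = 4σT_e³ = 4·5.67×10⁻⁸·(310.3)³ = 6.773 W m⁻²/K.
ΔT₀ = ΔF/λ_P = -21.73/6.773 = -3.21 K.

-3.2 K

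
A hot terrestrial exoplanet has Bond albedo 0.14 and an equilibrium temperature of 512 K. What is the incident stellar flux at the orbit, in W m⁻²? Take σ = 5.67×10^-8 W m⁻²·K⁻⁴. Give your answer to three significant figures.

18100 W m⁻²

Invert the energy balance for S: S = 4σT⁴/(1−α).
σT⁴ = 5.67×10⁻⁸·(512)⁴ = 3896 W m⁻².
S = 4·3896/0.86 = 18120 W m⁻².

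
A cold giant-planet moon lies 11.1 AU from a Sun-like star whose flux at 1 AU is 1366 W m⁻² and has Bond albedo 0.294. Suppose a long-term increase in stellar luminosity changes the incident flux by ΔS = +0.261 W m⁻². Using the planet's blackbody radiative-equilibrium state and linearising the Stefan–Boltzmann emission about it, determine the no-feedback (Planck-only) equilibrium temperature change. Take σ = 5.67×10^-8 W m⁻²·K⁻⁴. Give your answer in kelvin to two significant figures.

0.45 kelvin

Flux at the orbit: S = 1366/(11.1)² = 11.09 W m⁻².
The baseline emission temperature is T_e = 76.65 K.
ΔF = Δ[S(1−α)]/4 = (1−0.294)·+0.261/4 = 0.04607 W m⁻².
Linearising σT⁴ gives d(σT⁴)/dT = 4σT_e³ = 0.1021 W m⁻² per K.
ΔT₀ = ΔF/λ_P = 0.04607/0.1021 = 0.451 K.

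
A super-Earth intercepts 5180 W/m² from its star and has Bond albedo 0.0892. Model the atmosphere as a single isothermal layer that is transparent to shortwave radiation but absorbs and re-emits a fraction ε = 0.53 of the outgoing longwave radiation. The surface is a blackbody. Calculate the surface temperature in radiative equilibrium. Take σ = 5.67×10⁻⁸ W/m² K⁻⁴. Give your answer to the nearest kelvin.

410 K

The planet radiates to space at T_e = [S(1−α)/(4σ)]^(1/4) = 379.8 K.
The surface balance (absorbed SW + ε·downward IR = σT_s⁴) with T_a⁴ = T_s⁴/2 reduces to T_s = T_e·[2/(2−ε)]^¼ = 410.2 K.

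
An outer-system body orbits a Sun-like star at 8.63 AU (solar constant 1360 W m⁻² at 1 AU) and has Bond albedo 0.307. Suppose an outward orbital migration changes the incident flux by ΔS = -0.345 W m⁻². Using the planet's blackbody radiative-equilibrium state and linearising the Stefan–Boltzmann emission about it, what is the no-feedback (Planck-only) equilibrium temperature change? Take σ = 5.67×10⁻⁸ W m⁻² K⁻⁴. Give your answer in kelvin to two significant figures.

Irradiance scales as 1/d², so S = 1360 W m⁻² × (1/8.63)² = 18.26 W m⁻².
The baseline emission temperature is T_e = 86.43 K.
TOA radiative forcing: ΔF = (1−α)ΔS/4 = 0.693·(-0.345)/4 = -0.05977 W m⁻².
Linearising σT⁴ gives d(σT⁴)/dT = 4σT_e³ = 0.1464 W m⁻² per K.
So ΔT₀ = -0.05977/0.1464 = -0.408 K.

-0.41 kelvin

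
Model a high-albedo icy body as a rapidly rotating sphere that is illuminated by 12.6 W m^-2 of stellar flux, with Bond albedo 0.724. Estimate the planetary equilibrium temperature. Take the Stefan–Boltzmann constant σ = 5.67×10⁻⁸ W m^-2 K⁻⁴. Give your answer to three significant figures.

62.6 kelvin

The planet absorbs (1−α)S over its disc πR² and re-emits over 4πR², so the mean absorbed flux is (1−0.724)·12.60/4 = 0.8694 W m^-2.
Set σT⁴ = 0.8694 → T = (0.8694/σ)^(1/4) = 62.58 K.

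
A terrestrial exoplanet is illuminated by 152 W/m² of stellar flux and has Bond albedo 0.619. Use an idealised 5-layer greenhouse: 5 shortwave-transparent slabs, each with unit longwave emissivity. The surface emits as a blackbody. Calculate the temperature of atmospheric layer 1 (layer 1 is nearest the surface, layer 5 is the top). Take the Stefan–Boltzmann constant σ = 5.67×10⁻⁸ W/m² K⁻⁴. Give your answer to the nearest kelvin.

189 K

The effective emission temperature is T_e = [S(1−α)/(4σ)]^¼ = 126.4 K.
Each opaque layer satisfies 2T_j⁴ = T_{j−1}⁴ + T_{j+1}⁴, giving T_k⁴ = (N+1−k)T_e⁴.
T_1 = (5)^(1/4)·126.4 = 189.0 K.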